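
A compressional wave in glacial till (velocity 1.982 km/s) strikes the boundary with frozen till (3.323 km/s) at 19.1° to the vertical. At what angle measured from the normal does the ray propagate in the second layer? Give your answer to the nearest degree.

33°

Snell's law: sin θ₂ = (V₂/V₁)·sin θ₁ = (3.323/1.982)·sin 19.1° = 0.5486.
θ₂ = sin⁻¹(0.5486) = 33.27° (from vertical).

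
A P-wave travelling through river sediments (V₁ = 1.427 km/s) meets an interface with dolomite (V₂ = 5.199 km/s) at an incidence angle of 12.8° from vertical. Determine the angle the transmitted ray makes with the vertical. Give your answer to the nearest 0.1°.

53.8°

sin θ₁/V₁ = sin θ₂/V₂ ⇒ sin θ₂ = 5.199·sin 12.8°/1.427 = 5.199·0.2215/1.427 = 0.8072.
θ₂ = sin⁻¹(0.8072) = 53.82° (from vertical).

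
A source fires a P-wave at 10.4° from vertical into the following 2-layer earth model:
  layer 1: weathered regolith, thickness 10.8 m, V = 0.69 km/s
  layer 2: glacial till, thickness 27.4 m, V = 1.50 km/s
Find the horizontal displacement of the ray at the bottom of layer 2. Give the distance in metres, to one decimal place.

13.7 m

Ray parameter p = sin 10.4° / 0.69 km/s = 2.6162e-01 s/km.
Layer 1: θ = 10.40°; offset = 10.8·tan 10.40° = 1.982 m.
Layer 2: sin θ = p·1.50 = 0.3924 → θ = 23.11°; offset = 27.4·tan 23.11° = 11.690 m.
Summing the layer offsets gives 13.673 m.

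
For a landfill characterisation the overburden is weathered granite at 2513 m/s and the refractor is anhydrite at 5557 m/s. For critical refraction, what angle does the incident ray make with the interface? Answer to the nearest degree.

Critical incidence: sin θ_c = V₁/V₂ = 2513/5557 = 0.4522.
θ_c = arcsin 0.4522 = 26.89°.
Measured from the interface: 90° − 26.89° = 63.11°.

63°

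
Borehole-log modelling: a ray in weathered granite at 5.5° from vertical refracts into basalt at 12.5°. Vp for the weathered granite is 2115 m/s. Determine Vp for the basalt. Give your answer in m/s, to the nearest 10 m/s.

4780 m/s

Snell's law: sin 5.5°/V₁ = sin 12.5°/V₂.
V₂ = V₁·sin 12.5°/sin 5.5° = 2115 × 2.2582 = 4776.11 m/s.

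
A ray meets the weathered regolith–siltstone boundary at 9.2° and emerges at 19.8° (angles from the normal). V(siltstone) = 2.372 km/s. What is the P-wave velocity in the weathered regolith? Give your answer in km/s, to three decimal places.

sin 9.2° = 0.1599; sin 19.8° = 0.3387.
V₁ = V₂·(sin θ₁/sin θ₂) = 2.372·(0.1599/0.3387) = 1.120 km/s.

1.120 km/s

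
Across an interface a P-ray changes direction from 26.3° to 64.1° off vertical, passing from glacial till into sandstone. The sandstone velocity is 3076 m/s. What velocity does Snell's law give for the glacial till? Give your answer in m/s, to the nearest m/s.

sin 26.3° = 0.4431; sin 64.1° = 0.8996.
V₁ = V₂·(sin θ₁/sin θ₂) = 3076·(0.4431/0.8996) = 1515.06 m/s.

1515 m/s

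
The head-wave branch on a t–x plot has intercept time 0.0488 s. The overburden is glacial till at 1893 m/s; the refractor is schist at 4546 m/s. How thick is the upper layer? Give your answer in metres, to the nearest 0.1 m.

50.8 m

θ_c = arcsin(1893/4546) = 24.61°; cos θ_c = 0.9092.
tᵢ = 2h cos θ_c/V₁ ⇒ h = tᵢ·V₁/(2 cos θ_c) = 0.0488·1893/(2·0.9092) = 50.80 m.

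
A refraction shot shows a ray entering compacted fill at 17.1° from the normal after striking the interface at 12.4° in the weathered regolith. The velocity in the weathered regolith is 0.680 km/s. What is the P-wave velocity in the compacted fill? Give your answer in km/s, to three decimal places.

0.931 km/s

sin 12.4° = 0.2147; sin 17.1° = 0.2940.
V₂ = V₁·(sin θ₂/sin θ₁) = 0.680·(0.2940/0.2147) = 0.931 km/s.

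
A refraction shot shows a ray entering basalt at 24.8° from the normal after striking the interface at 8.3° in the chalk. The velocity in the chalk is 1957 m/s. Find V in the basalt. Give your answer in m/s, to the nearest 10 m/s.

sin 8.3° = 0.1444; sin 24.8° = 0.4195.
V₂ = V₁·(sin θ₂/sin θ₁) = 1957·(0.4195/0.1444) = 5686.40 m/s.

5690 m/s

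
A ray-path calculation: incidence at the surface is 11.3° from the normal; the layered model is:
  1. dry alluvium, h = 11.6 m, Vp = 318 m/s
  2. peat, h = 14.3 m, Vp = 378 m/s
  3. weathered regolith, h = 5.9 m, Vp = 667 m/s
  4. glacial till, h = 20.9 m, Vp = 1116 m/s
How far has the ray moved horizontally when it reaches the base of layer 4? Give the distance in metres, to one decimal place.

28.2 m

Apply Snell's law at each interface; in layer i the horizontal offset is hᵢ·tan θᵢ.
Layer 1: θ = 11.30°; offset = 11.6·tan 11.30° = 2.318 m.
Layer 2: sin θ = 378·sin 11.3°/318 = 0.2329, θ = 13.47°; offset = 14.3·tan 13.47° = 3.425 m.
Layer 3: sin θ = 667·sin 11.3°/318 = 0.4110, θ = 24.27°; offset = 5.9·tan 24.27° = 2.660 m.
Layer 4: sin θ = 1116·sin 11.3°/318 = 0.6877, θ = 43.45°; offset = 20.9·tan 43.45° = 19.795 m.
Summing the layer offsets gives 28.198 m.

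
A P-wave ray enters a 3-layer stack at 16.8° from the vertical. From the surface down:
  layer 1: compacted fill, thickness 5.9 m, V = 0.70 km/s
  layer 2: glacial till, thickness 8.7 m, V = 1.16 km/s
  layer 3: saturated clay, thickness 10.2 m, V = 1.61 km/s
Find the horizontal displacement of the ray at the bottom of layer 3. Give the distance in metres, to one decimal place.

Apply Snell's law at each interface; in layer i the horizontal offset is hᵢ·tan θᵢ.
Layer 1: θ = 16.80°; offset = 5.9·tan 16.80° = 1.781 m.
Layer 2: sin θ = 1.16·sin 16.8°/0.70 = 0.4790, θ = 28.62°; offset = 8.7·tan 28.62° = 4.747 m.
Layer 3: sin θ = 1.61·sin 16.8°/0.70 = 0.6648, θ = 41.66°; offset = 10.2·tan 41.66° = 9.077 m.
Σ offsets = 15.605 m.

15.6 m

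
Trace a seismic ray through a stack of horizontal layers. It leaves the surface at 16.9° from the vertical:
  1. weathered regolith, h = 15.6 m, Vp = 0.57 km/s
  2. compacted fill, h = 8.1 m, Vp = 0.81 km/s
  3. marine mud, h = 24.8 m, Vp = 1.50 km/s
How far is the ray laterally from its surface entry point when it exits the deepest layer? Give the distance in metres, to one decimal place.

37.9 m

Apply Snell's law at each interface; in layer i the horizontal offset is hᵢ·tan θᵢ.
Layer 1: θ = 16.90°; offset = 15.6·tan 16.90° = 4.740 m.
Layer 2: sin θ = 0.81·sin 16.9°/0.57 = 0.4131, θ = 24.40°; offset = 8.1·tan 24.40° = 3.674 m.
Layer 3: sin θ = 1.50·sin 16.9°/0.57 = 0.7650, θ = 49.91°; offset = 24.8·tan 49.91° = 29.459 m.
Total horizontal offset = 37.873 m.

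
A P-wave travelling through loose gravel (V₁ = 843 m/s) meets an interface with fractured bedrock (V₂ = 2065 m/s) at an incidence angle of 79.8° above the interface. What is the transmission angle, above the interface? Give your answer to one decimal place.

64.3°

Convert to the normal: θ₁ = 90° − 79.8° = 10.2°.
Snell's law: sin θ₂ = (V₂/V₁)·sin θ₁ = (2065/843)·sin 10.2° = 0.4338.
θ₂ = arcsin 0.4338 = 25.71° from the normal.
From the interface: 90° − 25.71° = 64.29°.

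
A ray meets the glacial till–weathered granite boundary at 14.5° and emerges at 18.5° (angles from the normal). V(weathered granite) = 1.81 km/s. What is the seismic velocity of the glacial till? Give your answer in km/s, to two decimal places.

1.43 km/s

Snell's law: sin 14.5°/V₁ = sin 18.5°/V₂.
V₁ = V₂·sin 14.5°/sin 18.5° = 1.81 × 0.7891 = 1.43 km/s.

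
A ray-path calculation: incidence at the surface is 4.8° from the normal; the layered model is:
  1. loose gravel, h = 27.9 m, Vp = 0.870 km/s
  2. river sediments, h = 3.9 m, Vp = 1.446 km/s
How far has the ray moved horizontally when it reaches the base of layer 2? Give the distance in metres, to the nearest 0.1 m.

Ray parameter p = sin 4.8° / 0.870 km/s = 9.6181e-02 s/km.
Layer 1: θ = 4.80°; offset = 27.9·tan 4.80° = 2.343 m.
Layer 2: sin θ = p·1.446 = 0.1391 → θ = 7.99°; offset = 3.9·tan 7.99° = 0.548 m.
Σ offsets = 2.891 m.

2.9 m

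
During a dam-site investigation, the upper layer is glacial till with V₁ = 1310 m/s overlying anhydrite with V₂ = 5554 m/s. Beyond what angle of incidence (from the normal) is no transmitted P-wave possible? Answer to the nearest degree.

Critical incidence: sin θ_c = V₁/V₂ = 1310/5554 = 0.2359.
θ_c = arcsin 0.2359 = 13.64°.

14°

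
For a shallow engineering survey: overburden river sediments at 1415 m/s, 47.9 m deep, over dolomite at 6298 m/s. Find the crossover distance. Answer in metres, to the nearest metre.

120 m

θ_c = arcsin(1415/6298) = 12.98°, so cos θ_c = 0.9744 and tᵢ = 2h cos θ_c/V₁ = 0.0660 s.
At crossover x/V₁ = x/V₂ + tᵢ ⇒ x = tᵢ/(1/V₁ − 1/V₂) = 0.06597/(7.0671e-04 − 1.5878e-04) = 120.40 m.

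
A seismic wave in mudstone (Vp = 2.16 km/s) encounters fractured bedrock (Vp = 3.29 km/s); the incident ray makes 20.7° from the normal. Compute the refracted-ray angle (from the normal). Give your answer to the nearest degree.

sin θ₁/V₁ = sin θ₂/V₂ ⇒ sin θ₂ = 3.29·sin 20.7°/2.16 = 3.29·0.3535/2.16 = 0.5384.
θ₂ = sin⁻¹(0.5384) = 32.57° (from vertical).

33°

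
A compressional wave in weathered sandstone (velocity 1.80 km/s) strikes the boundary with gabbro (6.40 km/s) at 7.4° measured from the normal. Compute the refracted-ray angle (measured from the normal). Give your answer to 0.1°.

sin θ₁/V₁ = sin θ₂/V₂ ⇒ sin θ₂ = 6.40·sin 7.4°/1.80 = 6.40·0.1288/1.80 = 0.4579.
θ₂ = sin⁻¹(0.4579) = 27.25° (from vertical).

27.3°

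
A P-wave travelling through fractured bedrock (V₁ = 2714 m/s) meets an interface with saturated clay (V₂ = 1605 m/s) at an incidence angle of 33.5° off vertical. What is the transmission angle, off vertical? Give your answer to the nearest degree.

19°

Snell's law: sin θ₂ = (V₂/V₁)·sin θ₁ = (1605/2714)·sin 33.5° = 0.3264.
θ₂ = sin⁻¹(0.3264) = 19.05° (from vertical).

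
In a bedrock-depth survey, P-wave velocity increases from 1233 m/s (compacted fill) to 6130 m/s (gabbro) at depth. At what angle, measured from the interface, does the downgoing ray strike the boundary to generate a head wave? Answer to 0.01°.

Critical incidence: sin θ_c = V₁/V₂ = 1233/6130 = 0.2011.
θ_c = arcsin 0.2011 = 11.60°.
Measured from the interface: 90° − 11.60° = 78.40°.

78.40°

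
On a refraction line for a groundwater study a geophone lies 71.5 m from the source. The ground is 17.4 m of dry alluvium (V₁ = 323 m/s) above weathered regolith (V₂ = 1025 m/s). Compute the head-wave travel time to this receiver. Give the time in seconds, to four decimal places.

t = x/V₂ + 2h·√(V₂²−V₁²)/(V₁V₂).
√(V₂²−V₁²) = √(1025²−323²) = 972.8 m/s; delay term = 2·17.4·972.8/(323·1025) = 0.10225 s.
t = 71.5/1025 + 0.10225 = 0.17201 s.

0.1720 s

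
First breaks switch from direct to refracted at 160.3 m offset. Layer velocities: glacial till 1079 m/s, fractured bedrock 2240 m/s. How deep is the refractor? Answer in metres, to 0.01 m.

47.40 m

x_cross = 2h·√((V₂+V₁)/(V₂−V₁)) → h = x_cross / (2·√((V₂+V₁)/(V₂−V₁))).
√((V₂+V₁)/(V₂−V₁)) = √((2240+1079)/(2240−1079)) = 1.6908.
h = 160.3 / (2·1.6908) = 47.40 m.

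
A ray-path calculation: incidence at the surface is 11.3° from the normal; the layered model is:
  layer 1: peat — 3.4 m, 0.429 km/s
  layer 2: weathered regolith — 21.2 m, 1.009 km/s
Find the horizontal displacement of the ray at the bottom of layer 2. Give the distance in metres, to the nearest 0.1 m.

11.7 m

p = sin θ₁/V₁ = sin 11.3°/0.429 = 4.5675e-01 s/km is conserved through the stack.
Layer 1: θ = 11.30°; offset = 3.4·tan 11.30° = 0.679 m.
Layer 2: sin θ = p·1.009 = 0.4609 → θ = 27.44°; offset = 21.2·tan 27.44° = 11.009 m.
Total horizontal offset = 11.688 m.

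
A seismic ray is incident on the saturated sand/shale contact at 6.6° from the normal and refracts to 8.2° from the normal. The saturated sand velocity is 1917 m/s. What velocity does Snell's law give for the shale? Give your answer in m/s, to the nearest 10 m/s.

2380 m/s

Snell's law: sin 6.6°/V₁ = sin 8.2°/V₂.
V₂ = V₁·sin 8.2°/sin 6.6° = 1917 × 1.2409 = 2378.86 m/s.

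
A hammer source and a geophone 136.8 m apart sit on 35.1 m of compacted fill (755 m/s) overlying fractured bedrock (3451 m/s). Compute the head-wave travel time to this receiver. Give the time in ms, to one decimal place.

θ_c = arcsin(V₁/V₂) = arcsin(755/3451) = 12.64°, cos θ_c = 0.9758.
Intercept time tᵢ = 2h cos θ_c / V₁ = 2·35.1·0.9758/755 = 0.09073 s.
t = x/V₂ + tᵢ = 136.8/3451 + 0.09073 = 0.13037 s.

130.4 ms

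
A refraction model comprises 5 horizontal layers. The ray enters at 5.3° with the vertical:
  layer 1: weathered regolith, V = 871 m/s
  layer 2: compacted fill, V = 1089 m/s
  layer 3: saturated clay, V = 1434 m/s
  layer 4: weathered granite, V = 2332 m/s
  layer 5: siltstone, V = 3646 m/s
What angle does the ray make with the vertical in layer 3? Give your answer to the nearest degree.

9°

Snell's law across each interface conserves sin θ / V, so sin θ_3 = V_3·sin θ₁/V₁.
sin θ_3 = 1434 × sin 5.3° / 871 = 0.1521.
θ_3 = arcsin 0.1521 = 8.75°.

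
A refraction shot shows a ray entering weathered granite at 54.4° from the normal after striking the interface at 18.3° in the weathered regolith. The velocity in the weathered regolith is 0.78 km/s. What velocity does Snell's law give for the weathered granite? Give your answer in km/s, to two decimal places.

Snell's law: sin 18.3°/V₁ = sin 54.4°/V₂.
V₂ = V₁·sin 54.4°/sin 18.3° = 0.78 × 2.5896 = 2.02 km/s.

2.02 km/s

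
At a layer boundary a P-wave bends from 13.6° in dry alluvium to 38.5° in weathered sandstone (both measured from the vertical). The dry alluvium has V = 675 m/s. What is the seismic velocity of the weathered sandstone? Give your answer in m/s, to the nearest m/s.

1787 m/s

Snell's law: sin 13.6°/V₁ = sin 38.5°/V₂.
V₂ = V₁·sin 38.5°/sin 13.6° = 675 × 2.6474 = 1786.99 m/s.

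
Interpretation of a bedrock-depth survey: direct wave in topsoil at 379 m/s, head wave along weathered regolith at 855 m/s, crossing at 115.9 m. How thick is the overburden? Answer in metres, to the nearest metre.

36 m

h = (x_cross/2)·√((V₂−V₁)/(V₂+V₁)).
(V₂−V₁)/(V₂+V₁) = (855−379)/(855+379) = 0.3857; √ = 0.6211.
h = (115.9/2)·0.6211 = 35.99 m.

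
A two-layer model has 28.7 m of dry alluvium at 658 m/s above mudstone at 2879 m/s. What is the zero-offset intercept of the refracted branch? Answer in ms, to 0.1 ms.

84.9 ms

θ_c = arcsin(V₁/V₂) = arcsin(658/2879) = 13.21°; cos θ_c = 0.9735.
tᵢ = 2h·cos θ_c / V₁ = 2·28.7·0.9735 / 658 = 0.08493 s.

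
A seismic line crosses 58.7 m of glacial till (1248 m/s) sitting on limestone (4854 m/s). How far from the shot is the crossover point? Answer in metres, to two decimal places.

θ_c = arcsin(1248/4854) = 14.90°, so cos θ_c = 0.9664 and tᵢ = 2h cos θ_c/V₁ = 0.0909 s.
At crossover x/V₁ = x/V₂ + tᵢ ⇒ x = tᵢ/(1/V₁ − 1/V₂) = 0.09091/(8.0128e-04 − 2.0602e-04) = 152.72 m.

152.72 m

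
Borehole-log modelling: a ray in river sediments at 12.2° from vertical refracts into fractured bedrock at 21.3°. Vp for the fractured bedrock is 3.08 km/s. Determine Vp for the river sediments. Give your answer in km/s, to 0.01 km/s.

1.79 km/s

sin 12.2° = 0.2113; sin 21.3° = 0.3633.
V₁ = V₂·(sin θ₁/sin θ₂) = 3.08·(0.2113/0.3633) = 1.79 km/s.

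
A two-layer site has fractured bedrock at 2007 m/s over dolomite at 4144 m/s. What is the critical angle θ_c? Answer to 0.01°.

28.97°

Critical incidence: sin θ_c = V₁/V₂ = 2007/4144 = 0.4843.
θ_c = arcsin 0.4843 = 28.97°.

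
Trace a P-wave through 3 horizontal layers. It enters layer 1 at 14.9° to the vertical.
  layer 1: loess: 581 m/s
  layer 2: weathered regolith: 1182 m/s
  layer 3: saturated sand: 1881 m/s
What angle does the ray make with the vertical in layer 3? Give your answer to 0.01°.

56.35°

Ray parameter p = sin 14.9° / 581 = 4.4257e-04 s/m.
sin θ_3 = p·V_3 = 4.4257e-04 × 1881 = 0.8325.
θ_3 = 56.35° from the vertical.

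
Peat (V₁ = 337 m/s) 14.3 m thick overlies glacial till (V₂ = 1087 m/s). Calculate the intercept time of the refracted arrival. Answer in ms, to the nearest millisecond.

tᵢ = 2h·√(V₂²−V₁²)/(V₁V₂).
√(V₂²−V₁²) = √(1087²−337²) = 1033.4 m/s.
tᵢ = 2·14.3·1033.4/(337·1087) = 0.08068 s.

81 ms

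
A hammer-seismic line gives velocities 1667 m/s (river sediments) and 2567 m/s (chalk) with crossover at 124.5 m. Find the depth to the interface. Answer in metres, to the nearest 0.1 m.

h = (x_cross/2)·√((V₂−V₁)/(V₂+V₁)).
(V₂−V₁)/(V₂+V₁) = (2567−1667)/(2567+1667) = 0.2126; √ = 0.4610.
h = (124.5/2)·0.4610 = 28.70 m.

28.7 m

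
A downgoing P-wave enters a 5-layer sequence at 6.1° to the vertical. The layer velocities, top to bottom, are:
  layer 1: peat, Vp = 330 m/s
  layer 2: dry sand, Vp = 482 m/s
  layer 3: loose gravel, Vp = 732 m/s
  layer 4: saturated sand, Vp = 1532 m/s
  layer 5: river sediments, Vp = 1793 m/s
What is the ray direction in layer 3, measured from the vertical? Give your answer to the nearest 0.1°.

Ray parameter p = sin 6.1° / 330 = 3.2201e-04 s/m.
sin θ_3 = p·V_3 = 3.2201e-04 × 732 = 0.2357.
θ_3 = 13.63° from the vertical.

13.6°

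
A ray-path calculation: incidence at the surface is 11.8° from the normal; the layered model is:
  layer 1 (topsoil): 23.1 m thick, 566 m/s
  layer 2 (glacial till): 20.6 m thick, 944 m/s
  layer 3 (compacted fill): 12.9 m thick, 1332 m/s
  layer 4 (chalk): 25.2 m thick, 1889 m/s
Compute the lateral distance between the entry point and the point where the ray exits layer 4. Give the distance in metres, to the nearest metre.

43 m

Apply Snell's law at each interface; in layer i the horizontal offset is hᵢ·tan θᵢ.
Layer 1: θ = 11.80°; offset = 23.1·tan 11.80° = 4.826 m.
Layer 2: sin θ = 944·sin 11.8°/566 = 0.3411, θ = 19.94°; offset = 20.6·tan 19.94° = 7.474 m.
Layer 3: sin θ = 1332·sin 11.8°/566 = 0.4813, θ = 28.77°; offset = 12.9·tan 28.77° = 7.082 m.
Layer 4: sin θ = 1889·sin 11.8°/566 = 0.6825, θ = 43.04°; offset = 25.2·tan 43.04° = 23.532 m.
Σ offsets = 42.914 m.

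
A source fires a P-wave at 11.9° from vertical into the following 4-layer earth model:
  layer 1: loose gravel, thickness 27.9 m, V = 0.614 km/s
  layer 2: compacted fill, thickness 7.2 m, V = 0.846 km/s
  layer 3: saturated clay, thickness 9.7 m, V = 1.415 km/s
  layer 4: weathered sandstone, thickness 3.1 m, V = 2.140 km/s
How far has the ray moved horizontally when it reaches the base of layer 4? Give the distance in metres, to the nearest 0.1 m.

p = sin θ₁/V₁ = sin 11.9°/0.614 = 3.3584e-01 s/km is conserved through the stack.
Layer 1: θ = 11.90°; offset = 27.9·tan 11.90° = 5.879 m.
Layer 2: sin θ = p·0.846 = 0.2841 → θ = 16.51°; offset = 7.2·tan 16.51° = 2.134 m.
Layer 3: sin θ = p·1.415 = 0.4752 → θ = 28.37°; offset = 9.7·tan 28.37° = 5.239 m.
Layer 4: sin θ = p·2.140 = 0.7187 → θ = 45.95°; offset = 3.1·tan 45.95° = 3.204 m.
Total horizontal offset = 16.456 m.

16.5 m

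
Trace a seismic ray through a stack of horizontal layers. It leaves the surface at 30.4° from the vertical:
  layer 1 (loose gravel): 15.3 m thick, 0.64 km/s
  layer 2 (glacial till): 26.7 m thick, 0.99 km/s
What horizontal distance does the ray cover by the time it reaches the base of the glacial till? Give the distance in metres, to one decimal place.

42.6 m

Ray parameter p = sin 30.4° / 0.64 km/s = 7.9068e-01 s/km.
Layer 1: θ = 30.40°; offset = 15.3·tan 30.40° = 8.976 m.
Layer 2: sin θ = p·0.99 = 0.7828 → θ = 51.51°; offset = 26.7·tan 51.51° = 33.585 m.
Total horizontal offset = 42.561 m.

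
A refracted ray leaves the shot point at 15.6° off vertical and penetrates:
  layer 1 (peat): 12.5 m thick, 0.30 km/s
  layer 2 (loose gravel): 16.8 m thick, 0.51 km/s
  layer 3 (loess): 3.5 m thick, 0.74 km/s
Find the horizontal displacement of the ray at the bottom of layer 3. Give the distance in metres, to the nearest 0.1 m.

15.2 m

Apply Snell's law at each interface; in layer i the horizontal offset is hᵢ·tan θᵢ.
Layer 1: θ = 15.60°; offset = 12.5·tan 15.60° = 3.490 m.
Layer 2: sin θ = 0.51·sin 15.6°/0.30 = 0.4572, θ = 27.20°; offset = 16.8·tan 27.20° = 8.636 m.
Layer 3: sin θ = 0.74·sin 15.6°/0.30 = 0.6633, θ = 41.55°; offset = 3.5·tan 41.55° = 3.103 m.
Total horizontal offset = 15.228 m.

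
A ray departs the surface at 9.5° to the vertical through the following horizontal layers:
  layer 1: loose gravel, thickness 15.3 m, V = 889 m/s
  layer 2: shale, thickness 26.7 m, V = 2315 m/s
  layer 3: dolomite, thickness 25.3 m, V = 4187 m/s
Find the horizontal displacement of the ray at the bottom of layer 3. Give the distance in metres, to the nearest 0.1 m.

Ray parameter p = sin 9.5° / 889 m/s = 1.8566e-04 s/m.
Layer 1: θ = 9.50°; offset = 15.3·tan 9.50° = 2.560 m.
Layer 2: sin θ = p·2315 = 0.4298 → θ = 25.45°; offset = 26.7·tan 25.45° = 12.709 m.
Layer 3: sin θ = p·4187 = 0.7773 → θ = 51.02°; offset = 25.3·tan 51.02° = 31.262 m.
Σ offsets = 46.532 m.

46.5 m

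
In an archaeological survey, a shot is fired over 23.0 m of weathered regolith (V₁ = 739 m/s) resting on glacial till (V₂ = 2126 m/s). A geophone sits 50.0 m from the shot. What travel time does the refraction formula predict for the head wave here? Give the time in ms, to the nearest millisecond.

θ_c = arcsin(V₁/V₂) = arcsin(739/2126) = 20.34°, cos θ_c = 0.9376.
Intercept time tᵢ = 2h cos θ_c / V₁ = 2·23.0·0.9376/739 = 0.05836 s.
t = x/V₂ + tᵢ = 50.0/2126 + 0.05836 = 0.08188 s.

82 ms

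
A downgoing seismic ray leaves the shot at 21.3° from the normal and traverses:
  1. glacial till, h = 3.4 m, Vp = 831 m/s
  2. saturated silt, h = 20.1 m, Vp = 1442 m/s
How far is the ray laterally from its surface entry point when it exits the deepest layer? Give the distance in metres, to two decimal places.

p = sin θ₁/V₁ = sin 21.3°/831 = 4.3713e-04 s/m is conserved through the stack.
Layer 1: θ = 21.30°; offset = 3.4·tan 21.30° = 1.3256 m.
Layer 2: sin θ = p·1442 = 0.6303 → θ = 39.07°; offset = 20.1·tan 39.07° = 16.3202 m.
Σ offsets = 17.6458 m.

17.65 m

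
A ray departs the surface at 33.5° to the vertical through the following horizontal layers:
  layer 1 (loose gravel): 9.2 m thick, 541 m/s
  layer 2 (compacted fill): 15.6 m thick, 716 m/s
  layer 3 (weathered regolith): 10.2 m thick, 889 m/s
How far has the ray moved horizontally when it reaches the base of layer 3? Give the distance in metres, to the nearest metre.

45 m

p = sin θ₁/V₁ = sin 33.5°/541 = 1.0202e-03 s/m is conserved through the stack.
Layer 1: θ = 33.50°; offset = 9.2·tan 33.50° = 6.089 m.
Layer 2: sin θ = p·716 = 0.7305 → θ = 46.93°; offset = 15.6·tan 46.93° = 16.686 m.
Layer 3: sin θ = p·889 = 0.9070 → θ = 65.09°; offset = 10.2·tan 65.09° = 21.964 m.
Σ offsets = 44.739 m.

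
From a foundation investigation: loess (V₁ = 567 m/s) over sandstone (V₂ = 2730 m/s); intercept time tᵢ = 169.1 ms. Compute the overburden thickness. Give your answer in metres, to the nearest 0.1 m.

49.0 m

θ_c = arcsin(567/2730) = 11.99°; cos θ_c = 0.9782.
tᵢ = 2h cos θ_c/V₁ ⇒ h = tᵢ·V₁/(2 cos θ_c) = 0.1691·567/(2·0.9782) = 49.01 m.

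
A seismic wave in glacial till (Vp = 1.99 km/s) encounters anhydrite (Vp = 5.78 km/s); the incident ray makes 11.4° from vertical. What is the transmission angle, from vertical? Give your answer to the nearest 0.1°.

sin θ₁/V₁ = sin θ₂/V₂ ⇒ sin θ₂ = 5.78·sin 11.4°/1.99 = 5.78·0.1977/1.99 = 0.5741.
θ₂ = arcsin 0.5741 = 35.04° from the normal.

35.0°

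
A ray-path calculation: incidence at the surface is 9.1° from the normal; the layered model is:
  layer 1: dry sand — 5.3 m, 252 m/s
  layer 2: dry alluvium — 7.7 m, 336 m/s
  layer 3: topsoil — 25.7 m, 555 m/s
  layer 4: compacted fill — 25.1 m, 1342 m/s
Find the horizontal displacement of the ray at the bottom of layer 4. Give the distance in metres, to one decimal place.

Ray parameter p = sin 9.1° / 252 m/s = 6.2761e-04 s/m.
Layer 1: θ = 9.10°; offset = 5.3·tan 9.10° = 0.849 m.
Layer 2: sin θ = p·336 = 0.2109 → θ = 12.17°; offset = 7.7·tan 12.17° = 1.661 m.
Layer 3: sin θ = p·555 = 0.3483 → θ = 20.38°; offset = 25.7·tan 20.38° = 9.550 m.
Layer 4: sin θ = p·1342 = 0.8423 → θ = 57.38°; offset = 25.1·tan 57.38° = 39.216 m.
Total horizontal offset = 51.276 m.

51.3 m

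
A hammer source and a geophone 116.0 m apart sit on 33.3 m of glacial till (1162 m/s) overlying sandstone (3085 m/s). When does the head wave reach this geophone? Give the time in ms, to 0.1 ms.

θ_c = arcsin(V₁/V₂) = arcsin(1162/3085) = 22.13°, cos θ_c = 0.9264.
Intercept time tᵢ = 2h cos θ_c / V₁ = 2·33.3·0.9264/1162 = 0.05309 s.
t = x/V₂ + tᵢ = 116.0/3085 + 0.05309 = 0.09070 s.

90.7 ms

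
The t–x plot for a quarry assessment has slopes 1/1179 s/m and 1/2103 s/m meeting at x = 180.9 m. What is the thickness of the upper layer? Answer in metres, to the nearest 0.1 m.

x_cross = 2h·√((V₂+V₁)/(V₂−V₁)) → h = x_cross / (2·√((V₂+V₁)/(V₂−V₁))).
√((V₂+V₁)/(V₂−V₁)) = √((2103+1179)/(2103−1179)) = 1.8847.
h = 180.9 / (2·1.8847) = 47.99 m.

48.0 m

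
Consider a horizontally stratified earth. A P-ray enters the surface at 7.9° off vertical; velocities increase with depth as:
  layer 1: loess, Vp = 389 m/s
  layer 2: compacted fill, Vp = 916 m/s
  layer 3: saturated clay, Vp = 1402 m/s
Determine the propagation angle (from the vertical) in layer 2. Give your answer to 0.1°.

18.9°

Ray parameter p = sin 7.9° / 389 = 3.5333e-04 s/m.
sin θ_2 = p·V_2 = 3.5333e-04 × 916 = 0.3236.
θ_2 = arcsin 0.3236 = 18.88°.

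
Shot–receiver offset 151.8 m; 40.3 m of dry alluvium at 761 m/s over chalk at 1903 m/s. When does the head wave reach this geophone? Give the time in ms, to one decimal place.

t = x/V₂ + 2h·√(V₂²−V₁²)/(V₁V₂).
√(V₂²−V₁²) = √(1903²−761²) = 1744.2 m/s; delay term = 2·40.3·1744.2/(761·1903) = 0.09708 s.
t = 151.8/1903 + 0.09708 = 0.17684 s.

176.8 ms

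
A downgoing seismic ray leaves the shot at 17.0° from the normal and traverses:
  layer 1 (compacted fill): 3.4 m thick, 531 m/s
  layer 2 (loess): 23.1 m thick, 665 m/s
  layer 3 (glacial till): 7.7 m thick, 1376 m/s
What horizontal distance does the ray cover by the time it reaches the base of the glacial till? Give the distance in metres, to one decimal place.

19.1 m

Apply Snell's law at each interface; in layer i the horizontal offset is hᵢ·tan θᵢ.
Layer 1: θ = 17.00°; offset = 3.4·tan 17.00° = 1.039 m.
Layer 2: sin θ = 665·sin 17.0°/531 = 0.3662, θ = 21.48°; offset = 23.1·tan 21.48° = 9.089 m.
Layer 3: sin θ = 1376·sin 17.0°/531 = 0.7576, θ = 49.26°; offset = 7.7·tan 49.26° = 8.938 m.
Summing the layer offsets gives 19.067 m.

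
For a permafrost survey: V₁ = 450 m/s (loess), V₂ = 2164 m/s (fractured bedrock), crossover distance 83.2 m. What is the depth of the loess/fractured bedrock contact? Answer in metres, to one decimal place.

x_cross = 2h·√((V₂+V₁)/(V₂−V₁)) → h = x_cross / (2·√((V₂+V₁)/(V₂−V₁))).
√((V₂+V₁)/(V₂−V₁)) = √((2164+450)/(2164−450)) = 1.2349.
h = 83.2 / (2·1.2349) = 33.69 m.

33.7 m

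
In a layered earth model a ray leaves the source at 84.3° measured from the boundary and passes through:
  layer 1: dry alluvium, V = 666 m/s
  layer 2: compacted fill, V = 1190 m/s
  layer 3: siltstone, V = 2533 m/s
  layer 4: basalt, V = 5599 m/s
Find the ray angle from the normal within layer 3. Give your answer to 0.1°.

From the normal: θ₁ = 90° − 84.3° = 5.7°.
Ray parameter p = sin 5.7° / 666 = 1.4913e-04 s/m.
sin θ_3 = p·V_3 = 1.4913e-04 × 2533 = 0.3777.
θ_3 = arcsin 0.3777 = 22.19°.

22.2°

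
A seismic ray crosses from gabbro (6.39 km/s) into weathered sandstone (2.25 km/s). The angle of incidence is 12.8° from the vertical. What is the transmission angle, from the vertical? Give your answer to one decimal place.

4.5°

Snell's law: sin θ₂ = (V₂/V₁)·sin θ₁ = (2.25/6.39)·sin 12.8° = 0.0780.
θ₂ = sin⁻¹(0.0780) = 4.47° (from vertical).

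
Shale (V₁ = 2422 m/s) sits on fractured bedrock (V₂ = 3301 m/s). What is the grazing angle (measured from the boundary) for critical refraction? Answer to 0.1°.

42.8°

Critical incidence: sin θ_c = V₁/V₂ = 2422/3301 = 0.7337.
θ_c = arcsin 0.7337 = 47.20°.
Measured from the interface: 90° − 47.20° = 42.80°.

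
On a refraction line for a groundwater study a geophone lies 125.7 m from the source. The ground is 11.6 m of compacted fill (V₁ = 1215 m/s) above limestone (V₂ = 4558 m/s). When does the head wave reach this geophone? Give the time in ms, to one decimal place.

46.0 ms

θ_c = arcsin(V₁/V₂) = arcsin(1215/4558) = 15.46°, cos θ_c = 0.9638.
Intercept time tᵢ = 2h cos θ_c / V₁ = 2·11.6·0.9638/1215 = 0.01840 s.
t = x/V₂ + tᵢ = 125.7/4558 + 0.01840 = 0.04598 s.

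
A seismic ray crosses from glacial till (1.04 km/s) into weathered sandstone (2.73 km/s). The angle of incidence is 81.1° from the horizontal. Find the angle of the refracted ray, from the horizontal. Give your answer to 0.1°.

66.0°

Angle from the normal: 90° − 81.1° = 8.9°.
Snell's law: sin θ₂ = (V₂/V₁)·sin θ₁ = (2.73/1.04)·sin 8.9° = 0.4061.
θ₂ = sin⁻¹(0.4061) = 23.96° (from vertical).
From the interface: 90° − 23.96° = 66.04°.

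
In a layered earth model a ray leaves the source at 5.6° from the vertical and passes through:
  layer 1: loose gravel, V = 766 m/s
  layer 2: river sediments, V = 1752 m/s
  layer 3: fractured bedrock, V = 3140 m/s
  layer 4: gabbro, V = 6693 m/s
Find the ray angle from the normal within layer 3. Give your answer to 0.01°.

Snell's law across each interface conserves sin θ / V, so sin θ_3 = V_3·sin θ₁/V₁.
sin θ_3 = 3140 × sin 5.6° / 766 = 0.4000.
θ_3 = 23.58° from the vertical.

23.58°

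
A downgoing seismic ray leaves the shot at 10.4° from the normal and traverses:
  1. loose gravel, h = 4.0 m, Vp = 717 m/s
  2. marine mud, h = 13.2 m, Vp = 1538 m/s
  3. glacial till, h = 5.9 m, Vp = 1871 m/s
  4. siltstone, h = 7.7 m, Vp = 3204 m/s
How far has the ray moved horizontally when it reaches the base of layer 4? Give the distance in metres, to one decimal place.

19.9 m

p = sin θ₁/V₁ = sin 10.4°/717 = 2.5177e-04 s/m is conserved through the stack.
Layer 1: θ = 10.40°; offset = 4.0·tan 10.40° = 0.734 m.
Layer 2: sin θ = p·1538 = 0.3872 → θ = 22.78°; offset = 13.2·tan 22.78° = 5.544 m.
Layer 3: sin θ = p·1871 = 0.4711 → θ = 28.10°; offset = 5.9·tan 28.10° = 3.151 m.
Layer 4: sin θ = p·3204 = 0.8067 → θ = 53.77°; offset = 7.7·tan 53.77° = 10.510 m.
Σ offsets = 19.939 m.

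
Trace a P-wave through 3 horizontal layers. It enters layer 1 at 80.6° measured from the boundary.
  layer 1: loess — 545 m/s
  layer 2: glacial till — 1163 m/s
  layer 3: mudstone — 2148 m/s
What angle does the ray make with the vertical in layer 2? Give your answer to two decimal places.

20.40°

From the normal: θ₁ = 90° − 80.6° = 9.4°.
Snell's law across each interface conserves sin θ / V, so sin θ_2 = V_2·sin θ₁/V₁.
sin θ_2 = 1163 × sin 9.4° / 545 = 0.3485.
θ_2 = arcsin 0.3485 = 20.40°.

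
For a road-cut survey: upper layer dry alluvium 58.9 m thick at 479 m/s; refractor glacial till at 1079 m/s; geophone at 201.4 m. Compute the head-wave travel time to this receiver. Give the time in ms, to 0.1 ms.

407.0 ms

t = x/V₂ + 2h·√(V₂²−V₁²)/(V₁V₂).
√(V₂²−V₁²) = √(1079²−479²) = 966.9 m/s; delay term = 2·58.9·966.9/(479·1079) = 0.22037 s.
t = 201.4/1079 + 0.22037 = 0.40702 s.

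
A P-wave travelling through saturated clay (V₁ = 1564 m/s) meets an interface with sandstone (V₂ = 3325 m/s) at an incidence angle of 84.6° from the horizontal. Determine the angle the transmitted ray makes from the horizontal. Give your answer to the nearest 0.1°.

78.5°

Convert to the normal: θ₁ = 90° − 84.6° = 5.4°.
sin θ₁/V₁ = sin θ₂/V₂ ⇒ sin θ₂ = 3325·sin 5.4°/1564 = 3325·0.0941/1564 = 0.2001.
θ₂ = sin⁻¹(0.2001) = 11.54° (from vertical).
From the interface: 90° − 11.54° = 78.46°.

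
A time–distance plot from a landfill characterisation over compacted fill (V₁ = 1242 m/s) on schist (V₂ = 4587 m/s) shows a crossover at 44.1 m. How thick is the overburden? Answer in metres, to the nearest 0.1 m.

16.7 m

x_cross = 2h·√((V₂+V₁)/(V₂−V₁)) → h = x_cross / (2·√((V₂+V₁)/(V₂−V₁))).
√((V₂+V₁)/(V₂−V₁)) = √((4587+1242)/(4587−1242)) = 1.3201.
h = 44.1 / (2·1.3201) = 16.70 m.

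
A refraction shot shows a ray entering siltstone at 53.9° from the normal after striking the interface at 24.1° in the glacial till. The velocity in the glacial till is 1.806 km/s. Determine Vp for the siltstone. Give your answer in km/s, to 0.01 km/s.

3.57 km/s

sin 24.1° = 0.4083; sin 53.9° = 0.8080.
V₂ = V₁·(sin θ₂/sin θ₁) = 1.806·(0.8080/0.4083) = 3.57 km/s.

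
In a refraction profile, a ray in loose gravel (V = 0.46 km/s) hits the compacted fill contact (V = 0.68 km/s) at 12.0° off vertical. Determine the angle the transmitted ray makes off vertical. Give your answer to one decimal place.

Snell's law: sin θ₂ = (V₂/V₁)·sin θ₁ = (0.68/0.46)·sin 12.0° = 0.3073.
θ₂ = sin⁻¹(0.3073) = 17.90° (from vertical).

17.9°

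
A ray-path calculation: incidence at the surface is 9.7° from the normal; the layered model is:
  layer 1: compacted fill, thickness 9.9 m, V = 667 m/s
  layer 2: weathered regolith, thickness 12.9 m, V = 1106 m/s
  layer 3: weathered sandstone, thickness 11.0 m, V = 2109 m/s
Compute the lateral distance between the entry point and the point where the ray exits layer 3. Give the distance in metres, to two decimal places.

p = sin θ₁/V₁ = sin 9.7°/667 = 2.5261e-04 s/m is conserved through the stack.
Layer 1: θ = 9.70°; offset = 9.9·tan 9.70° = 1.6922 m.
Layer 2: sin θ = p·1106 = 0.2794 → θ = 16.22°; offset = 12.9·tan 16.22° = 3.7535 m.
Layer 3: sin θ = p·2109 = 0.5327 → θ = 32.19°; offset = 11.0·tan 32.19° = 6.9248 m.
Total horizontal offset = 12.3705 m.

12.37 m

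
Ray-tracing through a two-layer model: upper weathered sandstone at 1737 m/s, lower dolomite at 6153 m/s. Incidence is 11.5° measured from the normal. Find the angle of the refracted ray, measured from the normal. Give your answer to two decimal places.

44.93°

Snell's law: sin θ₂ = (V₂/V₁)·sin θ₁ = (6153/1737)·sin 11.5° = 0.7062.
θ₂ = sin⁻¹(0.7062) = 44.93° (from vertical).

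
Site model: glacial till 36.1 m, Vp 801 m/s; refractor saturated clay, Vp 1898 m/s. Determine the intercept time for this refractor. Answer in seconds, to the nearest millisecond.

θ_c = arcsin(V₁/V₂) = arcsin(801/1898) = 24.96°; cos θ_c = 0.9066.
tᵢ = 2h·cos θ_c / V₁ = 2·36.1·0.9066 / 801 = 0.08172 s.

0.082 s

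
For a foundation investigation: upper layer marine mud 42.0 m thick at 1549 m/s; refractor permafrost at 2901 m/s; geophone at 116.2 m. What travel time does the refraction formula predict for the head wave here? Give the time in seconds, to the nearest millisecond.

0.086 s

θ_c = arcsin(V₁/V₂) = arcsin(1549/2901) = 32.27°, cos θ_c = 0.8455.
Intercept time tᵢ = 2h cos θ_c / V₁ = 2·42.0·0.8455/1549 = 0.04585 s.
t = x/V₂ + tᵢ = 116.2/2901 + 0.04585 = 0.08591 s.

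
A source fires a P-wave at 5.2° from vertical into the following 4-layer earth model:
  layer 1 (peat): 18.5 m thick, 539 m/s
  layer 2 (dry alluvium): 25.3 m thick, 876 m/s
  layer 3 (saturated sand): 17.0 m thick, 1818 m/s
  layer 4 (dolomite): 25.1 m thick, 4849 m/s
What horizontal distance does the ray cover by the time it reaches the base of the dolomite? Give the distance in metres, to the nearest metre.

46 m

Apply Snell's law at each interface; in layer i the horizontal offset is hᵢ·tan θᵢ.
Layer 1: θ = 5.20°; offset = 18.5·tan 5.20° = 1.684 m.
Layer 2: sin θ = 876·sin 5.2°/539 = 0.1473, θ = 8.47°; offset = 25.3·tan 8.47° = 3.768 m.
Layer 3: sin θ = 1818·sin 5.2°/539 = 0.3057, θ = 17.80°; offset = 17.0·tan 17.80° = 5.458 m.
Layer 4: sin θ = 4849·sin 5.2°/539 = 0.8154, θ = 54.62°; offset = 25.1·tan 54.62° = 35.349 m.
Σ offsets = 46.258 m.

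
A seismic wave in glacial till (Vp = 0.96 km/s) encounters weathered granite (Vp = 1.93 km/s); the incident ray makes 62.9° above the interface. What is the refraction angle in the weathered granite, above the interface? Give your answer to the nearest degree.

24°

Angle from the normal: 90° − 62.9° = 27.1°.
sin θ₁/V₁ = sin θ₂/V₂ ⇒ sin θ₂ = 1.93·sin 27.1°/0.96 = 1.93·0.4555/0.96 = 0.9158.
θ₂ = arcsin 0.9158 = 66.32° from the normal.
From the interface: 90° − 66.32° = 23.68°.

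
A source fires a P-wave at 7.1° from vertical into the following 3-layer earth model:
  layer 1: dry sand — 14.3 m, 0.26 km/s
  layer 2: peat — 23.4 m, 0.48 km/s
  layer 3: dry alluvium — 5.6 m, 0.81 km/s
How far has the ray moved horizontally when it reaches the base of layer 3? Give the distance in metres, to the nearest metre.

Apply Snell's law at each interface; in layer i the horizontal offset is hᵢ·tan θᵢ.
Layer 1: θ = 7.10°; offset = 14.3·tan 7.10° = 1.781 m.
Layer 2: sin θ = 0.48·sin 7.1°/0.26 = 0.2282, θ = 13.19°; offset = 23.4·tan 13.19° = 5.484 m.
Layer 3: sin θ = 0.81·sin 7.1°/0.26 = 0.3851, θ = 22.65°; offset = 5.6·tan 22.65° = 2.337 m.
Σ offsets = 9.602 m.

10 m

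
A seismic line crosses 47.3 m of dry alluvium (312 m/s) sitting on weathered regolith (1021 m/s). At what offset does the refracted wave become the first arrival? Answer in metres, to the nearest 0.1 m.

θ_c = arcsin(312/1021) = 17.79°, so cos θ_c = 0.9522 and tᵢ = 2h cos θ_c/V₁ = 0.2887 s.
At crossover x/V₁ = x/V₂ + tᵢ ⇒ x = tᵢ/(1/V₁ − 1/V₂) = 0.28870/(3.2051e-03 − 9.7943e-04) = 129.71 m.

129.7 m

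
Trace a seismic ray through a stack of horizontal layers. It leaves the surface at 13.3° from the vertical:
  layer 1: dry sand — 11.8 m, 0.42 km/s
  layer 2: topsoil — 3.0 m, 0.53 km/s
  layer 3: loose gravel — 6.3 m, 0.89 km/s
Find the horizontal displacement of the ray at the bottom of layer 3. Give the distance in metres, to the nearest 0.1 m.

7.2 m

Ray parameter p = sin 13.3° / 0.42 km/s = 5.4774e-01 s/km.
Layer 1: θ = 13.30°; offset = 11.8·tan 13.30° = 2.789 m.
Layer 2: sin θ = p·0.53 = 0.2903 → θ = 16.88°; offset = 3.0·tan 16.88° = 0.910 m.
Layer 3: sin θ = p·0.89 = 0.4875 → θ = 29.18°; offset = 6.3·tan 29.18° = 3.517 m.
Total horizontal offset = 7.217 m.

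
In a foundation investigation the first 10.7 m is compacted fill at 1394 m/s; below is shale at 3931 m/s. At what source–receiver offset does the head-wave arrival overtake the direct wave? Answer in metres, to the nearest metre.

31 m

θ_c = arcsin(1394/3931) = 20.77°, so cos θ_c = 0.9350 and tᵢ = 2h cos θ_c/V₁ = 0.0144 s.
At crossover x/V₁ = x/V₂ + tᵢ ⇒ x = tᵢ/(1/V₁ − 1/V₂) = 0.01435/(7.1736e-04 − 2.5439e-04) = 31.00 m.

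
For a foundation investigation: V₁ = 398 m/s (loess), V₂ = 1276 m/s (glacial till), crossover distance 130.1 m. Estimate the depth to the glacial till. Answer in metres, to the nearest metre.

47 m

x_cross = 2h·√((V₂+V₁)/(V₂−V₁)) → h = x_cross / (2·√((V₂+V₁)/(V₂−V₁))).
√((V₂+V₁)/(V₂−V₁)) = √((1276+398)/(1276−398)) = 1.3808.
h = 130.1 / (2·1.3808) = 47.11 m.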